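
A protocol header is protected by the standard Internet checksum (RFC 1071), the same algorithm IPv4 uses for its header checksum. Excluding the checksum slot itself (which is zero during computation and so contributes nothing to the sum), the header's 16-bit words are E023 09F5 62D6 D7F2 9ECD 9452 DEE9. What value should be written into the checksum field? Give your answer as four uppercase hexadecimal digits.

One's-complement addition (fold any carry out of bit 15 back into bit 0):
  0xE023 + 0x09F5 = 0x0EA18
  0xEA18 + 0x62D6 = 0x14CEE → wrap carry → 0x4CEF
  0x4CEF + 0xD7F2 = 0x124E1 → wrap carry → 0x24E2
  0x24E2 + 0x9ECD = 0x0C3AF
  0xC3AF + 0x9452 = 0x15801 → wrap carry → 0x5802
  0x5802 + 0xDEE9 = 0x136EB → wrap carry → 0x36EC
One's-complement sum = 0x36EC.
Checksum = ~0x36EC & 0xFFFF = 0xC913.

C913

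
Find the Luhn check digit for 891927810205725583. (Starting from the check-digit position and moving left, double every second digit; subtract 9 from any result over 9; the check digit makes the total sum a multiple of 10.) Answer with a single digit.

Partial digits right→left: 3 8 5 5 2 7 5 0 2 0 1 8 7 2 9 1 9 8
Double every second digit counting from the check-digit position (so the 1st, 3rd, 5th, ... of the partial from the right).
  doubled (with −9 where >9): 6 1 4 1 4 2 5 9 9 → sum 41
  kept as-is: 8 5 7 0 0 8 2 1 8 → sum 39
Total = 41 + 39 = 80.
Check digit = (10 − (80 mod 10)) mod 10 = 0.

0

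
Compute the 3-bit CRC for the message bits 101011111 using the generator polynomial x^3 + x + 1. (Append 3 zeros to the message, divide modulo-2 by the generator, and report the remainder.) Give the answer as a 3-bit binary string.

Append 3 zeros: 101011111000. Divide by 1011 (XOR where the leading bit is 1):
  pos 0: 1010 XOR 1011 = 0001
  pos 3: 1111 XOR 1011 = 0100
  pos 4: 1001 XOR 1011 = 0010
  pos 6: 1010 XOR 1011 = 0001
Remainder (last 3 bits) = 100. This is the CRC / FCS.

100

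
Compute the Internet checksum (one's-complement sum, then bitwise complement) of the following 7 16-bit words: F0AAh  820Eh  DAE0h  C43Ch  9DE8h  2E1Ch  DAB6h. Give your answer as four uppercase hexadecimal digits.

One's-complement addition (fold any carry out of bit 15 back into bit 0):
  0xF0AA + 0x820E = 0x172B8 → wrap carry → 0x72B9
  0x72B9 + 0xDAE0 = 0x14D99 → wrap carry → 0x4D9A
  0x4D9A + 0xC43C = 0x111D6 → wrap carry → 0x11D7
  0x11D7 + 0x9DE8 = 0x0AFBF
  0xAFBF + 0x2E1C = 0x0DDDB
  0xDDDB + 0xDAB6 = 0x1B891 → wrap carry → 0xB892
One's-complement sum = 0xB892.
Checksum = ~0xB892 & 0xFFFF = 0x476D.

476D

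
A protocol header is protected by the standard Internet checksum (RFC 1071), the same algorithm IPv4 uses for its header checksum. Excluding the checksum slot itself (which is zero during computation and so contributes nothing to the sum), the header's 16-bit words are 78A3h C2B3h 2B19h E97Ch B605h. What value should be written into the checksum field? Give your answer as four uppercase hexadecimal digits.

One's-complement addition (fold any carry out of bit 15 back into bit 0):
  0x78A3 + 0xC2B3 = 0x13B56 → wrap carry → 0x3B57
  0x3B57 + 0x2B19 = 0x06670
  0x6670 + 0xE97C = 0x14FEC → wrap carry → 0x4FED
  0x4FED + 0xB605 = 0x105F2 → wrap carry → 0x05F3
One's-complement sum = 0x05F3.
Checksum = ~0x05F3 & 0xFFFF = 0xFA0C.

FA0C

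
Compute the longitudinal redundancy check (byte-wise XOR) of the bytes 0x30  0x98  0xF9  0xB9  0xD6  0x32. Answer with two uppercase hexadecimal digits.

0C

XOR the bytes together:
  start with 0x30
  0x30 ⊕ 0x98 = 0xA8
  0xA8 ⊕ 0xF9 = 0x51
  0x51 ⊕ 0xB9 = 0xE8
  0xE8 ⊕ 0xD6 = 0x3E
  0x3E ⊕ 0x32 = 0x0C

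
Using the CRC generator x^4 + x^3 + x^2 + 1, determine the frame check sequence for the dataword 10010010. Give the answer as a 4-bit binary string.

Append 4 zeros: 100100100000. Divide by 11101 (XOR where the leading bit is 1):
  pos 0: 10010 XOR 11101 = 01111
  pos 1: 11110 XOR 11101 = 00011
  pos 4: 11100 XOR 11101 = 00001
Remainder (last 4 bits) = 1000. This is the CRC / FCS.

1000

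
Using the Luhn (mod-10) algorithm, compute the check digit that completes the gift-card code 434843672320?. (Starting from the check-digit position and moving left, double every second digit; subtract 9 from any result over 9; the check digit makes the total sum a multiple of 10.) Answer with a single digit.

8

Partial digits right→left: 0 2 3 2 7 6 3 4 8 4 3 4
Double every second digit counting from the check-digit position (so the 1st, 3rd, 5th, ... of the partial from the right).
  doubled (with −9 where >9): 0 6 5 6 7 6 → sum 30
  kept as-is: 2 2 6 4 4 4 → sum 22
Total = 30 + 22 = 52.
Check digit = (10 − (52 mod 10)) mod 10 = 8.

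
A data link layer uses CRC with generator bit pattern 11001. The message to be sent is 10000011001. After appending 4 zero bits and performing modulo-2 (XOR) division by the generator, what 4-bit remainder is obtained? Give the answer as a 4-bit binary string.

Append 4 zeros: 100000110010000. Divide by 11001 (XOR where the leading bit is 1):
  pos 0: 10000 XOR 11001 = 01001
  pos 1: 10010 XOR 11001 = 01011
  pos 2: 10111 XOR 11001 = 01110
  pos 3: 11101 XOR 11001 = 00100
  pos 5: 10000 XOR 11001 = 01001
  pos 6: 10011 XOR 11001 = 01010
  pos 7: 10100 XOR 11001 = 01101
  pos 8: 11010 XOR 11001 = 00011
Remainder (last 4 bits) = 1100. This is the CRC / FCS.

1100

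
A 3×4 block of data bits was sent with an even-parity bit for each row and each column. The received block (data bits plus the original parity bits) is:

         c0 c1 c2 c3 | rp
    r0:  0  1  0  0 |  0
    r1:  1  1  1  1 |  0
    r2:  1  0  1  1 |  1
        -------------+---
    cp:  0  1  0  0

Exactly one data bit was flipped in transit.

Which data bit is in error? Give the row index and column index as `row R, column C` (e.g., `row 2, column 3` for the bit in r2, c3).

row 0, column 1

Recompute each row's even parity and compare to rp:
  r0: data parity 1, sent rp 0 → mismatch
  r1: data parity 0, sent rp 0 → ok
  r2: data parity 1, sent rp 1 → ok
Recompute each column's even parity and compare to cp:
  c0: data parity 0, sent cp 0 → ok
  c1: data parity 0, sent cp 1 → mismatch
  c2: data parity 0, sent cp 0 → ok
  c3: data parity 0, sent cp 0 → ok
Exactly one row (r0) and one column (c1) fail → the flipped bit is at their intersection.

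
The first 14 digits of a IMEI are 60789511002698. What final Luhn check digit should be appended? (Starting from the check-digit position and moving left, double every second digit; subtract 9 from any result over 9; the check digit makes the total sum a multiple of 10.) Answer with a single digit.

Partial digits right→left: 8 9 6 2 0 0 1 1 5 9 8 7 0 6
Double every second digit counting from the check-digit position (so the 1st, 3rd, 5th, ... of the partial from the right).
  doubled (with −9 where >9): 7 3 0 2 1 7 0 → sum 20
  kept as-is: 9 2 0 1 9 7 6 → sum 34
Total = 20 + 34 = 54.
Check digit = (10 − (54 mod 10)) mod 10 = 6.

6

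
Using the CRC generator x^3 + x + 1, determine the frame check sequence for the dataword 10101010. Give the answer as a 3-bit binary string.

010

Append 3 zeros: 10101010000. Divide by 1011 (XOR where the leading bit is 1):
  pos 0: 1010 XOR 1011 = 0001
  pos 3: 1101 XOR 1011 = 0110
  pos 4: 1100 XOR 1011 = 0111
  pos 5: 1110 XOR 1011 = 0101
  pos 6: 1010 XOR 1011 = 0001
Remainder (last 3 bits) = 010. This is the CRC / FCS.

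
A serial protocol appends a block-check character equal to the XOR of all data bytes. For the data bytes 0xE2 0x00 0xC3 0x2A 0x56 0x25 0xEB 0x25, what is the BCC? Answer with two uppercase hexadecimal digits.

B6

XOR the bytes together:
  start with 0xE2
  0xE2 ⊕ 0x00 = 0xE2
  0xE2 ⊕ 0xC3 = 0x21
  0x21 ⊕ 0x2A = 0x0B
  0x0B ⊕ 0x56 = 0x5D
  0x5D ⊕ 0x25 = 0x78
  0x78 ⊕ 0xEB = 0x93
  0x93 ⊕ 0x25 = 0xB6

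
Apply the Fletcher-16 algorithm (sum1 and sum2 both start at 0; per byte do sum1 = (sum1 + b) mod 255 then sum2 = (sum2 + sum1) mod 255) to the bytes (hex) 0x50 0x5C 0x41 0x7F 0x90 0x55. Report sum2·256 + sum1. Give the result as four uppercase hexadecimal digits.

A953

Running sums (mod 255):
  after byte 0 (0x50): sum1=80, sum2=80
  after byte 1 (0x5C): sum1=172, sum2=252
  after byte 2 (0x41): sum1=237, sum2=234
  after byte 3 (0x7F): sum1=109, sum2=88
  after byte 4 (0x90): sum1=253, sum2=86
  after byte 5 (0x55): sum1=83, sum2=169
Checksum = sum2·256 + sum1 = 169·256 + 83 = 43347 = 0xA953.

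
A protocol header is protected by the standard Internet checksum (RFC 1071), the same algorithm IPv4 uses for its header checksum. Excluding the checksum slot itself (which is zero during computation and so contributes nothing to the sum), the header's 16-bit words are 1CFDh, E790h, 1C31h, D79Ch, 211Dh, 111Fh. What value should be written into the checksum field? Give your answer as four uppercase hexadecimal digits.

One's-complement addition (fold any carry out of bit 15 back into bit 0):
  0x1CFD + 0xE790 = 0x1048D → wrap carry → 0x048E
  0x048E + 0x1C31 = 0x020BF
  0x20BF + 0xD79C = 0x0F85B
  0xF85B + 0x211D = 0x11978 → wrap carry → 0x1979
  0x1979 + 0x111F = 0x02A98
One's-complement sum = 0x2A98.
Checksum = ~0x2A98 & 0xFFFF = 0xD567.

D567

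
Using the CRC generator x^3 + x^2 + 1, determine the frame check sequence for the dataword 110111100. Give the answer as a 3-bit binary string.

100

Append 3 zeros: 110111100000. Divide by 1101 (XOR where the leading bit is 1):
  pos 0: 1101 XOR 1101 = 0000
  pos 4: 1110 XOR 1101 = 0011
  pos 6: 1100 XOR 1101 = 0001
Remainder (last 3 bits) = 100. This is the CRC / FCS.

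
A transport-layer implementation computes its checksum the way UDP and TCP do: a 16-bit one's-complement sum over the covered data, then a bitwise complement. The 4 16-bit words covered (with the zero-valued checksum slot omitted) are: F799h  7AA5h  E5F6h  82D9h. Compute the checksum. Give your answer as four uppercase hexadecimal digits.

One's-complement addition (fold any carry out of bit 15 back into bit 0):
  0xF799 + 0x7AA5 = 0x1723E → wrap carry → 0x723F
  0x723F + 0xE5F6 = 0x15835 → wrap carry → 0x5836
  0x5836 + 0x82D9 = 0x0DB0F
One's-complement sum = 0xDB0F.
Checksum = ~0xDB0F & 0xFFFF = 0x24F0.

24F0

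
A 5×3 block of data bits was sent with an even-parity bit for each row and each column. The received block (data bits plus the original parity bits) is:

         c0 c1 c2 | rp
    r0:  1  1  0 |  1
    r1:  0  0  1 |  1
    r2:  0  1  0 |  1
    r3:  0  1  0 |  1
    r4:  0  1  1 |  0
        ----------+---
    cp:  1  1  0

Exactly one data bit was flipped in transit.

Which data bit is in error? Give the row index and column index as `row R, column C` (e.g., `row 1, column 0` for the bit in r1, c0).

row 0, column 1

Recompute each row's even parity and compare to rp:
  r0: data parity 0, sent rp 1 → mismatch
  r1: data parity 1, sent rp 1 → ok
  r2: data parity 1, sent rp 1 → ok
  r3: data parity 1, sent rp 1 → ok
  r4: data parity 0, sent rp 0 → ok
Recompute each column's even parity and compare to cp:
  c0: data parity 1, sent cp 1 → ok
  c1: data parity 0, sent cp 1 → mismatch
  c2: data parity 0, sent cp 0 → ok
Exactly one row (r0) and one column (c1) fail → the flipped bit is at their intersection.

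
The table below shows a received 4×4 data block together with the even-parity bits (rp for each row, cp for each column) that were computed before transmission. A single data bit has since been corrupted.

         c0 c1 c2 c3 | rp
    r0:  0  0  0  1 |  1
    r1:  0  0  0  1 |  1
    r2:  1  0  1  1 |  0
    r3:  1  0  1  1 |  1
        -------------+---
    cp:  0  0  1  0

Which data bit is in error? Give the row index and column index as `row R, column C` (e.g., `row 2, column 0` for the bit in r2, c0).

row 2, column 2

Recompute each row's even parity and compare to rp:
  r0: data parity 1, sent rp 1 → ok
  r1: data parity 1, sent rp 1 → ok
  r2: data parity 1, sent rp 0 → mismatch
  r3: data parity 1, sent rp 1 → ok
Recompute each column's even parity and compare to cp:
  c0: data parity 0, sent cp 0 → ok
  c1: data parity 0, sent cp 0 → ok
  c2: data parity 0, sent cp 1 → mismatch
  c3: data parity 0, sent cp 0 → ok
Exactly one row (r2) and one column (c2) fail → the flipped bit is at their intersection.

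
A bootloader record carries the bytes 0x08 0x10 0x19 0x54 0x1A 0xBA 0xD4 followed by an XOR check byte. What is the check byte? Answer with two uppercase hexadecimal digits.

21

XOR the bytes together:
  start with 0x08
  0x08 ⊕ 0x10 = 0x18
  0x18 ⊕ 0x19 = 0x01
  0x01 ⊕ 0x54 = 0x55
  0x55 ⊕ 0x1A = 0x4F
  0x4F ⊕ 0xBA = 0xF5
  0xF5 ⊕ 0xD4 = 0x21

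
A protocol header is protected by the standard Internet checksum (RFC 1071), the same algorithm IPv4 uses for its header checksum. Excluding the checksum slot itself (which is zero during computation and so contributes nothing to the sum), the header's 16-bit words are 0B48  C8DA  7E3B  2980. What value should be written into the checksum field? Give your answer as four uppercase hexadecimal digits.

8421

One's-complement addition (fold any carry out of bit 15 back into bit 0):
  0x0B48 + 0xC8DA = 0x0D422
  0xD422 + 0x7E3B = 0x1525D → wrap carry → 0x525E
  0x525E + 0x2980 = 0x07BDE
One's-complement sum = 0x7BDE.
Checksum = ~0x7BDE & 0xFFFF = 0x8421.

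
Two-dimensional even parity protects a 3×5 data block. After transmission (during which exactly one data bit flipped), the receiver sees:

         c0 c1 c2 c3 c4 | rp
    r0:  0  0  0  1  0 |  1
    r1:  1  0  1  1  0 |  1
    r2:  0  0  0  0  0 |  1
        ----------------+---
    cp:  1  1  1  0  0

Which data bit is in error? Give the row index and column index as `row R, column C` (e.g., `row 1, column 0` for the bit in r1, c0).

row 2, column 1

Recompute each row's even parity and compare to rp:
  r0: data parity 1, sent rp 1 → ok
  r1: data parity 1, sent rp 1 → ok
  r2: data parity 0, sent rp 1 → mismatch
Recompute each column's even parity and compare to cp:
  c0: data parity 1, sent cp 1 → ok
  c1: data parity 0, sent cp 1 → mismatch
  c2: data parity 1, sent cp 1 → ok
  c3: data parity 0, sent cp 0 → ok
  c4: data parity 0, sent cp 0 → ok
Exactly one row (r2) and one column (c1) fail → the flipped bit is at their intersection.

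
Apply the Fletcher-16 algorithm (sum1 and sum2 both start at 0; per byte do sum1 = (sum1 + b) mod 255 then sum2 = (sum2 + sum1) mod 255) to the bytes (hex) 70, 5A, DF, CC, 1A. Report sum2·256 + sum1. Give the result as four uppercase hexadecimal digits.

EE91

Running sums (mod 255):
  after byte 0 (70): sum1=112, sum2=112
  after byte 1 (5A): sum1=202, sum2=59
  after byte 2 (DF): sum1=170, sum2=229
  after byte 3 (CC): sum1=119, sum2=93
  after byte 4 (1A): sum1=145, sum2=238
Checksum = sum2·256 + sum1 = 238·256 + 145 = 61073 = 0xEE91.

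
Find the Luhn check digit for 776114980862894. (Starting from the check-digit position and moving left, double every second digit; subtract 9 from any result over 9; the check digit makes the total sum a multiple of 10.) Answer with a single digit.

4

Partial digits right→left: 4 9 8 2 6 8 0 8 9 4 1 1 6 7 7
Double every second digit counting from the check-digit position (so the 1st, 3rd, 5th, ... of the partial from the right).
  doubled (with −9 where >9): 8 7 3 0 9 2 3 5 → sum 37
  kept as-is: 9 2 8 8 4 1 7 → sum 39
Total = 37 + 39 = 76.
Check digit = (10 − (76 mod 10)) mod 10 = 4.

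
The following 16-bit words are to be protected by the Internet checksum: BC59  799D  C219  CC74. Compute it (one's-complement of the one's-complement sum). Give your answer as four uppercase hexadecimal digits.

One's-complement addition (fold any carry out of bit 15 back into bit 0):
  0xBC59 + 0x799D = 0x135F6 → wrap carry → 0x35F7
  0x35F7 + 0xC219 = 0x0F810
  0xF810 + 0xCC74 = 0x1C484 → wrap carry → 0xC485
One's-complement sum = 0xC485.
Checksum = ~0xC485 & 0xFFFF = 0x3B7A.

3B7A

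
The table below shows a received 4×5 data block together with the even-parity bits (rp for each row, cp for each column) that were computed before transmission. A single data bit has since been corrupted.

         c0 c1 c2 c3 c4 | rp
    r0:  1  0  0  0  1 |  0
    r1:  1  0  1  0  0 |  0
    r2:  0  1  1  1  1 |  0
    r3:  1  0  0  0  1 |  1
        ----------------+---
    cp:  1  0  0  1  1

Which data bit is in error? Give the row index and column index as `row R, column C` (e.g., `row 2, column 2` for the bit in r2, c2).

row 3, column 1

Recompute each row's even parity and compare to rp:
  r0: data parity 0, sent rp 0 → ok
  r1: data parity 0, sent rp 0 → ok
  r2: data parity 0, sent rp 0 → ok
  r3: data parity 0, sent rp 1 → mismatch
Recompute each column's even parity and compare to cp:
  c0: data parity 1, sent cp 1 → ok
  c1: data parity 1, sent cp 0 → mismatch
  c2: data parity 0, sent cp 0 → ok
  c3: data parity 1, sent cp 1 → ok
  c4: data parity 1, sent cp 1 → ok
Exactly one row (r3) and one column (c1) fail → the flipped bit is at their intersection.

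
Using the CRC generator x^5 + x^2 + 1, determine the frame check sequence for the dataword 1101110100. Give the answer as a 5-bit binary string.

11001

Append 5 zeros: 110111010000000. Divide by 100101 (XOR where the leading bit is 1):
  pos 0: 110111 XOR 100101 = 010010
  pos 1: 100100 XOR 100101 = 000001
  pos 6: 110000 XOR 100101 = 010101
  pos 7: 101010 XOR 100101 = 001111
  pos 9: 111100 XOR 100101 = 011001
Remainder (last 5 bits) = 11001. This is the CRC / FCS.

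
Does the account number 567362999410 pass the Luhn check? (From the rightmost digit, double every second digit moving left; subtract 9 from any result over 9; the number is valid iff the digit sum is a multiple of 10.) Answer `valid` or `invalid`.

From the right, keep odd positions and double even positions (subtract 9 from any doubled value over 9):
  doubled (positions 2,4,...): 2 9 9 3 5 1 → sum 29
  kept (positions 1,3,...): 0 4 9 2 3 6 → sum 24
Total = 53.
53 mod 10 = 3, so the number is invalid.

invalid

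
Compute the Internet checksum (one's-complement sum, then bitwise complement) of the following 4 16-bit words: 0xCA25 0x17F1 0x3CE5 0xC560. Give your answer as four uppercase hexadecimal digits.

1BA3

One's-complement addition (fold any carry out of bit 15 back into bit 0):
  0xCA25 + 0x17F1 = 0x0E216
  0xE216 + 0x3CE5 = 0x11EFB → wrap carry → 0x1EFC
  0x1EFC + 0xC560 = 0x0E45C
One's-complement sum = 0xE45C.
Checksum = ~0xE45C & 0xFFFF = 0x1BA3.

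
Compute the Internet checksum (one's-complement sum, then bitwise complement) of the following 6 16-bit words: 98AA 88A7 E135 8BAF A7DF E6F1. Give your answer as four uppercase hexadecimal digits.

One's-complement addition (fold any carry out of bit 15 back into bit 0):
  0x98AA + 0x88A7 = 0x12151 → wrap carry → 0x2152
  0x2152 + 0xE135 = 0x10287 → wrap carry → 0x0288
  0x0288 + 0x8BAF = 0x08E37
  0x8E37 + 0xA7DF = 0x13616 → wrap carry → 0x3617
  0x3617 + 0xE6F1 = 0x11D08 → wrap carry → 0x1D09
One's-complement sum = 0x1D09.
Checksum = ~0x1D09 & 0xFFFF = 0xE2F6.

E2F6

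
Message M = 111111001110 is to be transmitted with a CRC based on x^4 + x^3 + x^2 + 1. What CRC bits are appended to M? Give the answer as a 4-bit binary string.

Append 4 zeros: 1111110011100000. Divide by 11101 (XOR where the leading bit is 1):
  pos 0: 11111 XOR 11101 = 00010
  pos 3: 10100 XOR 11101 = 01001
  pos 4: 10011 XOR 11101 = 01110
  pos 5: 11101 XOR 11101 = 00000
  pos 10: 10000 XOR 11101 = 01101
  pos 11: 11010 XOR 11101 = 00111
Remainder (last 4 bits) = 0111. This is the CRC / FCS.

0111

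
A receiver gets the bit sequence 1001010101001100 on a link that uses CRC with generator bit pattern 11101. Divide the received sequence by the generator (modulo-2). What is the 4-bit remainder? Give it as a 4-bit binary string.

Modulo-2 division of 1001010101001100 by 11101:
  pos 0: 10010 XOR 11101 = 01111
  pos 1: 11111 XOR 11101 = 00010
  pos 4: 10010 XOR 11101 = 01111
  pos 5: 11111 XOR 11101 = 00010
  pos 8: 10001 XOR 11101 = 01100
  pos 9: 11001 XOR 11101 = 00100
  pos 11: 10000 XOR 11101 = 01101
Remainder = 1101 (nonzero — an error is detected).

1101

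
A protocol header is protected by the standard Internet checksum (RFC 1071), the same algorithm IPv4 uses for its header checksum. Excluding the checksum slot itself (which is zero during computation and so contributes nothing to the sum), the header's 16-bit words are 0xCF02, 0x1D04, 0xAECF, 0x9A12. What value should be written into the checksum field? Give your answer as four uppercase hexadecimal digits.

CB16

One's-complement addition (fold any carry out of bit 15 back into bit 0):
  0xCF02 + 0x1D04 = 0x0EC06
  0xEC06 + 0xAECF = 0x19AD5 → wrap carry → 0x9AD6
  0x9AD6 + 0x9A12 = 0x134E8 → wrap carry → 0x34E9
One's-complement sum = 0x34E9.
Checksum = ~0x34E9 & 0xFFFF = 0xCB16.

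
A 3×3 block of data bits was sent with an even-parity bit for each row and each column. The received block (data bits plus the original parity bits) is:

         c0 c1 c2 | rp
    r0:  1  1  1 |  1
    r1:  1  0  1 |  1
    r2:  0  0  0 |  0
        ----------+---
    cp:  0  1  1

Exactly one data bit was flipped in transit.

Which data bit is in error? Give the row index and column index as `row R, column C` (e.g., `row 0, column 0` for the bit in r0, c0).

row 1, column 2

Recompute each row's even parity and compare to rp:
  r0: data parity 1, sent rp 1 → ok
  r1: data parity 0, sent rp 1 → mismatch
  r2: data parity 0, sent rp 0 → ok
Recompute each column's even parity and compare to cp:
  c0: data parity 0, sent cp 0 → ok
  c1: data parity 1, sent cp 1 → ok
  c2: data parity 0, sent cp 1 → mismatch
Exactly one row (r1) and one column (c2) fail → the flipped bit is at their intersection.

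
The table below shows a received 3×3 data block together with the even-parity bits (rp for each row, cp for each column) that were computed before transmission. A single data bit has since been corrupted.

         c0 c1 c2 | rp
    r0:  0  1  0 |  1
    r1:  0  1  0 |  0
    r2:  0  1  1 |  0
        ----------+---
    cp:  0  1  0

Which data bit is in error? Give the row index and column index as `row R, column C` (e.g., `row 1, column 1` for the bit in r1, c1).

row 1, column 2

Recompute each row's even parity and compare to rp:
  r0: data parity 1, sent rp 1 → ok
  r1: data parity 1, sent rp 0 → mismatch
  r2: data parity 0, sent rp 0 → ok
Recompute each column's even parity and compare to cp:
  c0: data parity 0, sent cp 0 → ok
  c1: data parity 1, sent cp 1 → ok
  c2: data parity 1, sent cp 0 → mismatch
Exactly one row (r1) and one column (c2) fail → the flipped bit is at their intersection.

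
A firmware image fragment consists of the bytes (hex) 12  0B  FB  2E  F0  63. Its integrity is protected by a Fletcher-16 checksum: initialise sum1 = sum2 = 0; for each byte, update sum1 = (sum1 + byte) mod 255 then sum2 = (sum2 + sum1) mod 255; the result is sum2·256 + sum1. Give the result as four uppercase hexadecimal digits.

639B

Running sums (mod 255):
  after byte 0 (12): sum1=18, sum2=18
  after byte 1 (0B): sum1=29, sum2=47
  after byte 2 (FB): sum1=25, sum2=72
  after byte 3 (2E): sum1=71, sum2=143
  after byte 4 (F0): sum1=56, sum2=199
  after byte 5 (63): sum1=155, sum2=99
Checksum = sum2·256 + sum1 = 99·256 + 155 = 25499 = 0x639B.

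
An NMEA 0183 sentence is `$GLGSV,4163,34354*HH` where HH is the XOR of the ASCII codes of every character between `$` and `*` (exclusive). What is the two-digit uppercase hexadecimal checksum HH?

XOR the ASCII codes of the payload characters:
  'G' = 0x47 → acc = 0x47
  'L' = 0x4C → acc = 0x0B
  'G' = 0x47 → acc = 0x4C
  'S' = 0x53 → acc = 0x1F
  'V' = 0x56 → acc = 0x49
  ',' = 0x2C → acc = 0x65
  '4' = 0x34 → acc = 0x51
  '1' = 0x31 → acc = 0x60
  '6' = 0x36 → acc = 0x56
  '3' = 0x33 → acc = 0x65
  ',' = 0x2C → acc = 0x49
  '3' = 0x33 → acc = 0x7A
  '4' = 0x34 → acc = 0x4E
  '3' = 0x33 → acc = 0x7D
  '5' = 0x35 → acc = 0x48
  '4' = 0x34 → acc = 0x7C
Checksum = 0x7C.

7C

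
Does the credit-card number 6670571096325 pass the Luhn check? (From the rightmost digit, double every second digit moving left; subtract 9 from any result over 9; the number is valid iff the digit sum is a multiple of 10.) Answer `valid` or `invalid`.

From the right, keep odd positions and double even positions (subtract 9 from any doubled value over 9):
  doubled (positions 2,4,...): 4 3 0 5 0 3 → sum 15
  kept (positions 1,3,...): 5 3 9 1 5 7 6 → sum 36
Total = 51.
51 mod 10 = 1, so the number is invalid.

invalid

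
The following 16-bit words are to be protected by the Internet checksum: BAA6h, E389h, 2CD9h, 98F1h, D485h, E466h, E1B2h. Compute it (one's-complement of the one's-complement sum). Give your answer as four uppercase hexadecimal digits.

0165

One's-complement addition (fold any carry out of bit 15 back into bit 0):
  0xBAA6 + 0xE389 = 0x19E2F → wrap carry → 0x9E30
  0x9E30 + 0x2CD9 = 0x0CB09
  0xCB09 + 0x98F1 = 0x163FA → wrap carry → 0x63FB
  0x63FB + 0xD485 = 0x13880 → wrap carry → 0x3881
  0x3881 + 0xE466 = 0x11CE7 → wrap carry → 0x1CE8
  0x1CE8 + 0xE1B2 = 0x0FE9A
One's-complement sum = 0xFE9A.
Checksum = ~0xFE9A & 0xFFFF = 0x0165.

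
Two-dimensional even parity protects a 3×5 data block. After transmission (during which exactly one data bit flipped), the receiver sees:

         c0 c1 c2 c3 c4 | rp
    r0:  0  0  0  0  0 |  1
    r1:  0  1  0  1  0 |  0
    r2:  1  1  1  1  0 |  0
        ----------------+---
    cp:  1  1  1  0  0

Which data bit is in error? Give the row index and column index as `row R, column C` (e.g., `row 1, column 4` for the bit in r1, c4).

row 0, column 1

Recompute each row's even parity and compare to rp:
  r0: data parity 0, sent rp 1 → mismatch
  r1: data parity 0, sent rp 0 → ok
  r2: data parity 0, sent rp 0 → ok
Recompute each column's even parity and compare to cp:
  c0: data parity 1, sent cp 1 → ok
  c1: data parity 0, sent cp 1 → mismatch
  c2: data parity 1, sent cp 1 → ok
  c3: data parity 0, sent cp 0 → ok
  c4: data parity 0, sent cp 0 → ok
Exactly one row (r0) and one column (c1) fail → the flipped bit is at their intersection.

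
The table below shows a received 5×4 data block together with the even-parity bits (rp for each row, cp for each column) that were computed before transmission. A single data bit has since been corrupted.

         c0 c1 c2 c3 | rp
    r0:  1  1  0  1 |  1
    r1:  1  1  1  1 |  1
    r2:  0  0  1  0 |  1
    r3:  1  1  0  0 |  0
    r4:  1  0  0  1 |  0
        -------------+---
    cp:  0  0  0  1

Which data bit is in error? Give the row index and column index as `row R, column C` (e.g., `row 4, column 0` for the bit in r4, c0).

Recompute each row's even parity and compare to rp:
  r0: data parity 1, sent rp 1 → ok
  r1: data parity 0, sent rp 1 → mismatch
  r2: data parity 1, sent rp 1 → ok
  r3: data parity 0, sent rp 0 → ok
  r4: data parity 0, sent rp 0 → ok
Recompute each column's even parity and compare to cp:
  c0: data parity 0, sent cp 0 → ok
  c1: data parity 1, sent cp 0 → mismatch
  c2: data parity 0, sent cp 0 → ok
  c3: data parity 1, sent cp 1 → ok
Exactly one row (r1) and one column (c1) fail → the flipped bit is at their intersection.

row 1, column 1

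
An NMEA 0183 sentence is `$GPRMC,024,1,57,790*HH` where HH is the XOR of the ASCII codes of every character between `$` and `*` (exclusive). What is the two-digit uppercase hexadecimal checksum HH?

XOR the ASCII codes of the payload characters:
  'G' = 0x47 → acc = 0x47
  'P' = 0x50 → acc = 0x17
  'R' = 0x52 → acc = 0x45
  'M' = 0x4D → acc = 0x08
  'C' = 0x43 → acc = 0x4B
  ',' = 0x2C → acc = 0x67
  '0' = 0x30 → acc = 0x57
  '2' = 0x32 → acc = 0x65
  '4' = 0x34 → acc = 0x51
  ',' = 0x2C → acc = 0x7D
  '1' = 0x31 → acc = 0x4C
  ',' = 0x2C → acc = 0x60
  '5' = 0x35 → acc = 0x55
  '7' = 0x37 → acc = 0x62
  ',' = 0x2C → acc = 0x4E
  '7' = 0x37 → acc = 0x79
  '9' = 0x39 → acc = 0x40
  '0' = 0x30 → acc = 0x70
Checksum = 0x70.

70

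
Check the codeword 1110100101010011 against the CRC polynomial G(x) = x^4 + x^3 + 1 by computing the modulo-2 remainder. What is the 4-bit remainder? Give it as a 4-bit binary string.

Modulo-2 division of 1110100101010011 by 11001:
  pos 0: 11101 XOR 11001 = 00100
  pos 2: 10000 XOR 11001 = 01001
  pos 3: 10011 XOR 11001 = 01010
  pos 4: 10100 XOR 11001 = 01101
  pos 5: 11011 XOR 11001 = 00010
  pos 8: 10010 XOR 11001 = 01011
  pos 9: 10110 XOR 11001 = 01111
  pos 10: 11111 XOR 11001 = 00110
Remainder = 1101 (nonzero — an error is detected).

1101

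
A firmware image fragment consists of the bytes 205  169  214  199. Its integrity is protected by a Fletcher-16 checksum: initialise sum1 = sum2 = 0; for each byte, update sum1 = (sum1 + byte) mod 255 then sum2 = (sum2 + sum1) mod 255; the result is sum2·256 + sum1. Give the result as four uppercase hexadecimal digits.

A916

Running sums (mod 255):
  after byte 0 (205): sum1=205, sum2=205
  after byte 1 (169): sum1=119, sum2=69
  after byte 2 (214): sum1=78, sum2=147
  after byte 3 (199): sum1=22, sum2=169
Checksum = sum2·256 + sum1 = 169·256 + 22 = 43286 = 0xA916.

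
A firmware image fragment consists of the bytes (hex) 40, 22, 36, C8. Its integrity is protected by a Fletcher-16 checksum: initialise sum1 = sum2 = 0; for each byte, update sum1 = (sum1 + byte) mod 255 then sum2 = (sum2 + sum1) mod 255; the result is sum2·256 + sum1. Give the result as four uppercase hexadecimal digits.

Running sums (mod 255):
  after byte 0 (40): sum1=64, sum2=64
  after byte 1 (22): sum1=98, sum2=162
  after byte 2 (36): sum1=152, sum2=59
  after byte 3 (C8): sum1=97, sum2=156
Checksum = sum2·256 + sum1 = 156·256 + 97 = 40033 = 0x9C61.

9C61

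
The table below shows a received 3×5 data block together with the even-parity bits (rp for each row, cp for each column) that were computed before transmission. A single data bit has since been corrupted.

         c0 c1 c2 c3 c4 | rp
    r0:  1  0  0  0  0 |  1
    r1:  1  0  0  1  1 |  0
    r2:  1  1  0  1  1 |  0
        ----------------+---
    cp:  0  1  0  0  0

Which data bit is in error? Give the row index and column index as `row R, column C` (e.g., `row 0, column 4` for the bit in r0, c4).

Recompute each row's even parity and compare to rp:
  r0: data parity 1, sent rp 1 → ok
  r1: data parity 1, sent rp 0 → mismatch
  r2: data parity 0, sent rp 0 → ok
Recompute each column's even parity and compare to cp:
  c0: data parity 1, sent cp 0 → mismatch
  c1: data parity 1, sent cp 1 → ok
  c2: data parity 0, sent cp 0 → ok
  c3: data parity 0, sent cp 0 → ok
  c4: data parity 0, sent cp 0 → ok
Exactly one row (r1) and one column (c0) fail → the flipped bit is at their intersection.

row 1, column 0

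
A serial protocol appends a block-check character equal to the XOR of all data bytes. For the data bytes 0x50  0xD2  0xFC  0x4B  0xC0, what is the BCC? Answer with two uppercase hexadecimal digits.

XOR the bytes together:
  start with 0x50
  0x50 ⊕ 0xD2 = 0x82
  0x82 ⊕ 0xFC = 0x7E
  0x7E ⊕ 0x4B = 0x35
  0x35 ⊕ 0xC0 = 0xF5

F5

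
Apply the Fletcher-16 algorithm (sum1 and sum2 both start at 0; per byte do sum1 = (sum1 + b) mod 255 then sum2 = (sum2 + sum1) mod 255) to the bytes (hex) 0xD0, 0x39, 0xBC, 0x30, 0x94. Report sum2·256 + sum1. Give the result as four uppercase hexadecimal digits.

Running sums (mod 255):
  after byte 0 (0xD0): sum1=208, sum2=208
  after byte 1 (0x39): sum1=10, sum2=218
  after byte 2 (0xBC): sum1=198, sum2=161
  after byte 3 (0x30): sum1=246, sum2=152
  after byte 4 (0x94): sum1=139, sum2=36
Checksum = sum2·256 + sum1 = 36·256 + 139 = 9355 = 0x248B.

248B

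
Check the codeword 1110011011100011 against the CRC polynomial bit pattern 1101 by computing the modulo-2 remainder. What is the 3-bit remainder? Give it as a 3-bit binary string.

011

Modulo-2 division of 1110011011100011 by 1101:
  pos 0: 1110 XOR 1101 = 0011
  pos 2: 1101 XOR 1101 = 0000
  pos 6: 1011 XOR 1101 = 0110
  pos 7: 1101 XOR 1101 = 0000
Remainder = 011 (nonzero — an error is detected).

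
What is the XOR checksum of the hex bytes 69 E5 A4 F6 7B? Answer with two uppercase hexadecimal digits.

XOR the bytes together:
  start with 0x69
  0x69 ⊕ 0xE5 = 0x8C
  0x8C ⊕ 0xA4 = 0x28
  0x28 ⊕ 0xF6 = 0xDE
  0xDE ⊕ 0x7B = 0xA5

A5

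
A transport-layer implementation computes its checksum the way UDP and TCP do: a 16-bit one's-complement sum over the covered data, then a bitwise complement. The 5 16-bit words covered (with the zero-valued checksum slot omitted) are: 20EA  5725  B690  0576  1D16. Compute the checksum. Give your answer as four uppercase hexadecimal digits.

AED3

One's-complement addition (fold any carry out of bit 15 back into bit 0):
  0x20EA + 0x5725 = 0x0780F
  0x780F + 0xB690 = 0x12E9F → wrap carry → 0x2EA0
  0x2EA0 + 0x0576 = 0x03416
  0x3416 + 0x1D16 = 0x0512C
One's-complement sum = 0x512C.
Checksum = ~0x512C & 0xFFFF = 0xAED3.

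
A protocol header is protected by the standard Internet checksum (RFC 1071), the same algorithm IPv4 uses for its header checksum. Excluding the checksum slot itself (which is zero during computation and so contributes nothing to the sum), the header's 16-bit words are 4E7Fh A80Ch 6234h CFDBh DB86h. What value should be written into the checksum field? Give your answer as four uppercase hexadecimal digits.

One's-complement addition (fold any carry out of bit 15 back into bit 0):
  0x4E7F + 0xA80C = 0x0F68B
  0xF68B + 0x6234 = 0x158BF → wrap carry → 0x58C0
  0x58C0 + 0xCFDB = 0x1289B → wrap carry → 0x289C
  0x289C + 0xDB86 = 0x10422 → wrap carry → 0x0423
One's-complement sum = 0x0423.
Checksum = ~0x0423 & 0xFFFF = 0xFBDC.

FBDC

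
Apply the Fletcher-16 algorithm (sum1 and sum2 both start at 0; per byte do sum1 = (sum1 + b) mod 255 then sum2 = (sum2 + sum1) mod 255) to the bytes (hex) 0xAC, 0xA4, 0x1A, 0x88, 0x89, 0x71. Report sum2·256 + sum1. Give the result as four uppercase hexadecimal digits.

C9EE

Running sums (mod 255):
  after byte 0 (0xAC): sum1=172, sum2=172
  after byte 1 (0xA4): sum1=81, sum2=253
  after byte 2 (0x1A): sum1=107, sum2=105
  after byte 3 (0x88): sum1=243, sum2=93
  after byte 4 (0x89): sum1=125, sum2=218
  after byte 5 (0x71): sum1=238, sum2=201
Checksum = sum2·256 + sum1 = 201·256 + 238 = 51694 = 0xC9EE.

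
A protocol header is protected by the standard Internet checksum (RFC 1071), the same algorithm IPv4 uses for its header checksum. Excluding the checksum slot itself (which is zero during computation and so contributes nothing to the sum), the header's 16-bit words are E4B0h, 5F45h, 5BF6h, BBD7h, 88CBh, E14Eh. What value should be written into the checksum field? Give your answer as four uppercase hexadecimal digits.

One's-complement addition (fold any carry out of bit 15 back into bit 0):
  0xE4B0 + 0x5F45 = 0x143F5 → wrap carry → 0x43F6
  0x43F6 + 0x5BF6 = 0x09FEC
  0x9FEC + 0xBBD7 = 0x15BC3 → wrap carry → 0x5BC4
  0x5BC4 + 0x88CB = 0x0E48F
  0xE48F + 0xE14E = 0x1C5DD → wrap carry → 0xC5DE
One's-complement sum = 0xC5DE.
Checksum = ~0xC5DE & 0xFFFF = 0x3A21.

3A21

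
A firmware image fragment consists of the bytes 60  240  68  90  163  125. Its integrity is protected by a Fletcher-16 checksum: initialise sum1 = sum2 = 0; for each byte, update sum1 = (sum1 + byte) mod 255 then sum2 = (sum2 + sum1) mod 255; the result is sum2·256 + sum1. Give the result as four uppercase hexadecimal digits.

03EC

Running sums (mod 255):
  after byte 0 (60): sum1=60, sum2=60
  after byte 1 (240): sum1=45, sum2=105
  after byte 2 (68): sum1=113, sum2=218
  after byte 3 (90): sum1=203, sum2=166
  after byte 4 (163): sum1=111, sum2=22
  after byte 5 (125): sum1=236, sum2=3
Checksum = sum2·256 + sum1 = 3·256 + 236 = 1004 = 0x03EC.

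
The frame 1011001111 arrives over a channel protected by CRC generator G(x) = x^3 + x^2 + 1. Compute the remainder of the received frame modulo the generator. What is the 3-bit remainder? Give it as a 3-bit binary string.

001

Modulo-2 division of 1011001111 by 1101:
  pos 0: 1011 XOR 1101 = 0110
  pos 1: 1100 XOR 1101 = 0001
  pos 4: 1011 XOR 1101 = 0110
  pos 5: 1101 XOR 1101 = 0000
Remainder = 001 (nonzero — an error is detected).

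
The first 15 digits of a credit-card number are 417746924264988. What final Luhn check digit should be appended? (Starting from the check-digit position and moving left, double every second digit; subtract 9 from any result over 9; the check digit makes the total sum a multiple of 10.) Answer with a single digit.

Partial digits right→left: 8 8 9 4 6 2 4 2 9 6 4 7 7 1 4
Double every second digit counting from the check-digit position (so the 1st, 3rd, 5th, ... of the partial from the right).
  doubled (with −9 where >9): 7 9 3 8 9 8 5 8 → sum 57
  kept as-is: 8 4 2 2 6 7 1 → sum 30
Total = 57 + 30 = 87.
Check digit = (10 − (87 mod 10)) mod 10 = 3.

3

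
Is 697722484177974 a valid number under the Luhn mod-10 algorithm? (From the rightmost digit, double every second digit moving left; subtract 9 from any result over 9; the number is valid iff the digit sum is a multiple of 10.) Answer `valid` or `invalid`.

valid

From the right, keep odd positions and double even positions (subtract 9 from any doubled value over 9):
  doubled (positions 2,4,...): 5 5 2 7 4 5 9 → sum 37
  kept (positions 1,3,...): 4 9 7 4 4 2 7 6 → sum 43
Total = 80.
80 mod 10 = 0, so the number is valid.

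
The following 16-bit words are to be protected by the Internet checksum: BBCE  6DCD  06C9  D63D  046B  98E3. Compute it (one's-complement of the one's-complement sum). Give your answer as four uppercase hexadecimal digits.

5C0E

One's-complement addition (fold any carry out of bit 15 back into bit 0):
  0xBBCE + 0x6DCD = 0x1299B → wrap carry → 0x299C
  0x299C + 0x06C9 = 0x03065
  0x3065 + 0xD63D = 0x106A2 → wrap carry → 0x06A3
  0x06A3 + 0x046B = 0x00B0E
  0x0B0E + 0x98E3 = 0x0A3F1
One's-complement sum = 0xA3F1.
Checksum = ~0xA3F1 & 0xFFFF = 0x5C0E.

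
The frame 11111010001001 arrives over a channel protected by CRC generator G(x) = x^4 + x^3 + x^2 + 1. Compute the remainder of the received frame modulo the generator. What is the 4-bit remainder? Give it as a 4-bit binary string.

Modulo-2 division of 11111010001001 by 11101:
  pos 0: 11111 XOR 11101 = 00010
  pos 3: 10010 XOR 11101 = 01111
  pos 4: 11110 XOR 11101 = 00011
  pos 7: 11010 XOR 11101 = 00111
  pos 9: 11101 XOR 11101 = 00000
Remainder = 0000 (zero — the frame passes the CRC check).

0000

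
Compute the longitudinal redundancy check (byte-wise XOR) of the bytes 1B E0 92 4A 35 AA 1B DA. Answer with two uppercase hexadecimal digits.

XOR the bytes together:
  start with 0x1B
  0x1B ⊕ 0xE0 = 0xFB
  0xFB ⊕ 0x92 = 0x69
  0x69 ⊕ 0x4A = 0x23
  0x23 ⊕ 0x35 = 0x16
  0x16 ⊕ 0xAA = 0xBC
  0xBC ⊕ 0x1B = 0xA7
  0xA7 ⊕ 0xDA = 0x7D

7D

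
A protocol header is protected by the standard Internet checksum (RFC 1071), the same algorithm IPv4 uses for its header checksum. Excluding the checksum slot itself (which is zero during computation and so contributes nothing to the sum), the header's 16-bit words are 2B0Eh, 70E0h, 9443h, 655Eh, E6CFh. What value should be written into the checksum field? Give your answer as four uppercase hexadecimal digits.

One's-complement addition (fold any carry out of bit 15 back into bit 0):
  0x2B0E + 0x70E0 = 0x09BEE
  0x9BEE + 0x9443 = 0x13031 → wrap carry → 0x3032
  0x3032 + 0x655E = 0x09590
  0x9590 + 0xE6CF = 0x17C5F → wrap carry → 0x7C60
One's-complement sum = 0x7C60.
Checksum = ~0x7C60 & 0xFFFF = 0x839F.

839F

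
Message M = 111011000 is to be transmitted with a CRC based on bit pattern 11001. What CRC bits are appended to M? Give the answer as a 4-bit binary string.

1101

Append 4 zeros: 1110110000000. Divide by 11001 (XOR where the leading bit is 1):
  pos 0: 11101 XOR 11001 = 00100
  pos 2: 10010 XOR 11001 = 01011
  pos 3: 10110 XOR 11001 = 01111
  pos 4: 11110 XOR 11001 = 00111
  pos 6: 11100 XOR 11001 = 00101
  pos 8: 10100 XOR 11001 = 01101
Remainder (last 4 bits) = 1101. This is the CRC / FCS.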